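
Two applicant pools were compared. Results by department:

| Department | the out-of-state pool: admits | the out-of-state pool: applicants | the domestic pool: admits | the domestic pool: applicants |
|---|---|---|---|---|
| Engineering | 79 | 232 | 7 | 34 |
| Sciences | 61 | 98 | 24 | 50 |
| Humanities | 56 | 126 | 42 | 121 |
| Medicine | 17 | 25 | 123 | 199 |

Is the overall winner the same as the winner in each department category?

Engineering: the out-of-state pool 79/232 = 34.1%, the domestic pool 7/34 = 20.6% → the out-of-state pool
Sciences: the out-of-state pool 61/98 = 62.2%, the domestic pool 24/50 = 48.0% → the out-of-state pool
Humanities: the out-of-state pool 56/126 = 44.4%, the domestic pool 42/121 = 34.7% → the out-of-state pool
Medicine: the out-of-state pool 17/25 = 68.0%, the domestic pool 123/199 = 61.8% → the out-of-state pool
Overall: the out-of-state pool 213/481 = 44.3%, the domestic pool 196/404 = 48.5% → the domestic pool
The out-of-state pool wins each department group but the domestic pool wins overall — the comparison reverses. The out-of-state pool's applicants skew toward Engineering, which has a lower base rate.

No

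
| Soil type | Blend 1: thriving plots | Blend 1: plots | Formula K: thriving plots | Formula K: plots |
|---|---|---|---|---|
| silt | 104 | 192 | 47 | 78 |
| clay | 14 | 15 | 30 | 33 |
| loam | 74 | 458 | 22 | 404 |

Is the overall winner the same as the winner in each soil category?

No

Silt: Blend 1 104/192 = 54.2%, Formula K 47/78 = 60.3% → Formula K
Clay: Blend 1 14/15 = 93.3%, Formula K 30/33 = 90.9% → Blend 1
Loam: Blend 1 74/458 = 16.2%, Formula K 22/404 = 5.4% → Blend 1
Overall: Blend 1 192/665 = 28.9%, Formula K 99/515 = 19.2% → Blend 1
Neither sweeps: Blend 1 wins 2 of 3 groups, Formula K wins 1. Blend 1 wins overall but not every group — no Simpson reversal.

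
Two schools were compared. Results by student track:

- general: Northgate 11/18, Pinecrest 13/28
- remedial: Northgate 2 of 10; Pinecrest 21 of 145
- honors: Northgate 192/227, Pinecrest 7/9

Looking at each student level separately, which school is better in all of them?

Northgate

General: Northgate 11/18 = 61.1%, Pinecrest 13/28 = 46.4% → Northgate
Remedial: Northgate 2/10 = 20.0%, Pinecrest 21/145 = 14.5% → Northgate
Honors: Northgate 192/227 = 84.6%, Pinecrest 7/9 = 77.8% → Northgate
Northgate has the higher rate in all 3 groups.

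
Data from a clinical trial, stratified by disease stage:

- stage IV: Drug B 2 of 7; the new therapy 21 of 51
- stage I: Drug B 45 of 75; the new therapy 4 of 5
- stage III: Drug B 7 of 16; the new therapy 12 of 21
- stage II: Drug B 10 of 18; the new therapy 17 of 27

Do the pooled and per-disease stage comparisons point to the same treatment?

Stage IV: Drug B 2/7 = 28.6%, the new therapy 21/51 = 41.2% → the new therapy
Stage I: Drug B 45/75 = 60.0%, the new therapy 4/5 = 80.0% → the new therapy
Stage III: Drug B 7/16 = 43.8%, the new therapy 12/21 = 57.1% → the new therapy
Stage II: Drug B 10/18 = 55.6%, the new therapy 17/27 = 63.0% → the new therapy
Overall: Drug B 64/116 = 55.2%, the new therapy 54/104 = 51.9% → Drug B
The new therapy wins each disease group but Drug B wins overall — the comparison reverses. The new therapy's patients skew toward stage IV, which has a lower base rate.

No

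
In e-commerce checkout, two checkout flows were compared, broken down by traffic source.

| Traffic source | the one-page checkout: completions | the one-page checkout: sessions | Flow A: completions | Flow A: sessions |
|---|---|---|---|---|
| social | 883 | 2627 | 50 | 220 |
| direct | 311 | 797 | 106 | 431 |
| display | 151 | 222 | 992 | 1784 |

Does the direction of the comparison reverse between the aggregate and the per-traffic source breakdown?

Social: the one-page checkout 883/2627 = 33.6%, Flow A 50/220 = 22.7% → the one-page checkout
Direct: the one-page checkout 311/797 = 39.0%, Flow A 106/431 = 24.6% → the one-page checkout
Display: the one-page checkout 151/222 = 68.0%, Flow A 992/1784 = 55.6% → the one-page checkout
Overall: the one-page checkout 1345/3646 = 36.9%, Flow A 1148/2435 = 47.1% → Flow A
The one-page checkout wins each traffic group but Flow A wins overall — the comparison reverses. The one-page checkout's sessions skew toward social, which has a lower base rate.

Yes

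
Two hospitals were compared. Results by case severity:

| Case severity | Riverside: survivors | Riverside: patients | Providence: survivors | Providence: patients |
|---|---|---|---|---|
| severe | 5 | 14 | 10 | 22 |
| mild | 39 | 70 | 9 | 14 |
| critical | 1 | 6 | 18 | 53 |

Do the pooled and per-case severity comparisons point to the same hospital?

Severe: Riverside 5/14 = 35.7%, Providence 10/22 = 45.5% → Providence
Mild: Riverside 39/70 = 55.7%, Providence 9/14 = 64.3% → Providence
Critical: Riverside 1/6 = 16.7%, Providence 18/53 = 34.0% → Providence
Overall: Riverside 45/90 = 50.0%, Providence 37/89 = 41.6% → Riverside
Providence wins each case group but Riverside wins overall — the comparison reverses. Providence's patients skew toward critical, which has a lower base rate.

No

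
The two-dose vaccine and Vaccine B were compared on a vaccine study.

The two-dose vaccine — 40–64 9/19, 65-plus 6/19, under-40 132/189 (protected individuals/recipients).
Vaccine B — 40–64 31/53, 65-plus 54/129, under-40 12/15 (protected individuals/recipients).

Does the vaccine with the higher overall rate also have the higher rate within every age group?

No

40–64: the two-dose vaccine 9/19 = 47.4%, Vaccine B 31/53 = 58.5% → Vaccine B
65-plus: the two-dose vaccine 6/19 = 31.6%, Vaccine B 54/129 = 41.9% → Vaccine B
Under-40: the two-dose vaccine 132/189 = 69.8%, Vaccine B 12/15 = 80.0% → Vaccine B
Overall: the two-dose vaccine 147/227 = 64.8%, Vaccine B 97/197 = 49.2% → the two-dose vaccine
Vaccine B wins each age group but the two-dose vaccine wins overall — the comparison reverses. Vaccine B's recipients skew toward 65-plus, which has a lower base rate.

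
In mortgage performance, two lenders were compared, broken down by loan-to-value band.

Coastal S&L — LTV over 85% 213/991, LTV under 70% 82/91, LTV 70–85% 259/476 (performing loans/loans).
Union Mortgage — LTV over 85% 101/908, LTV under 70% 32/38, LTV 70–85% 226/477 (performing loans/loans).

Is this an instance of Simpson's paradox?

No

LTV over 85%: Coastal S&L 213/991 = 21.5%, Union Mortgage 101/908 = 11.1% → Coastal S&L
LTV under 70%: Coastal S&L 82/91 = 90.1%, Union Mortgage 32/38 = 84.2% → Coastal S&L
LTV 70–85%: Coastal S&L 259/476 = 54.4%, Union Mortgage 226/477 = 47.4% → Coastal S&L
Overall: Coastal S&L 554/1558 = 35.6%, Union Mortgage 359/1423 = 25.2% → Coastal S&L
Coastal S&L wins overall and in every loan-to-value group — no reversal.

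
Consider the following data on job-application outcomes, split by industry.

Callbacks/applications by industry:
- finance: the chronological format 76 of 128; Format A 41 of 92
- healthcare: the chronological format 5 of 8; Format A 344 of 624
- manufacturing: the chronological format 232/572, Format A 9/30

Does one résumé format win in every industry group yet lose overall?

Finance: the chronological format 76/128 = 59.4%, Format A 41/92 = 44.6% → the chronological format
Healthcare: the chronological format 5/8 = 62.5%, Format A 344/624 = 55.1% → the chronological format
Manufacturing: the chronological format 232/572 = 40.6%, Format A 9/30 = 30.0% → the chronological format
Overall: the chronological format 313/708 = 44.2%, Format A 394/746 = 52.8% → Format A
The chronological format wins each industry group but Format A wins overall — the comparison reverses. The chronological format's applications skew toward manufacturing, which has a lower base rate.

Yes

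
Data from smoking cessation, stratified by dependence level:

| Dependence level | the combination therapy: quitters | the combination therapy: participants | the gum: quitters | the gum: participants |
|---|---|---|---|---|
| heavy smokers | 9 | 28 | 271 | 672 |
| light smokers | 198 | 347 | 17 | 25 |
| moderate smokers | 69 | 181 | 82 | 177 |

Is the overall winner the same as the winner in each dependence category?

No

Heavy smokers: the combination therapy 9/28 = 32.1%, the gum 271/672 = 40.3% → the gum
Light smokers: the combination therapy 198/347 = 57.1%, the gum 17/25 = 68.0% → the gum
Moderate smokers: the combination therapy 69/181 = 38.1%, the gum 82/177 = 46.3% → the gum
Overall: the combination therapy 276/556 = 49.6%, the gum 370/874 = 42.3% → the combination therapy
The gum wins each dependence group but the combination therapy wins overall — the comparison reverses. The gum's participants skew toward heavy smokers, which has a lower base rate.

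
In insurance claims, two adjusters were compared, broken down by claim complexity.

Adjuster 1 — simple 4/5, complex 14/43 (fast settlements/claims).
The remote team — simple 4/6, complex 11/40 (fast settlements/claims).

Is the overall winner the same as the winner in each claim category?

Simple: Adjuster 1 4/5 = 80.0%, the remote team 4/6 = 66.7% → Adjuster 1
Complex: Adjuster 1 14/43 = 32.6%, the remote team 11/40 = 27.5% → Adjuster 1
Overall: Adjuster 1 18/48 = 37.5%, the remote team 15/46 = 32.6% → Adjuster 1
Adjuster 1 wins overall and in every claim group — no reversal.

Yes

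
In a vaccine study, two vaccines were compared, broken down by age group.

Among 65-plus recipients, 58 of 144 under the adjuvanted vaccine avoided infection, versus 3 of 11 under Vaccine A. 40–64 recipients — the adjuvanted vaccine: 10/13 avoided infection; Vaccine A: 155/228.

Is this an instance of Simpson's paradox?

65-plus: the adjuvanted vaccine 58/144 = 40.3%, Vaccine A 3/11 = 27.3% → the adjuvanted vaccine
40–64: the adjuvanted vaccine 10/13 = 76.9%, Vaccine A 155/228 = 68.0% → the adjuvanted vaccine
Overall: the adjuvanted vaccine 68/157 = 43.3%, Vaccine A 158/239 = 66.1% → Vaccine A
The adjuvanted vaccine wins each age group but Vaccine A wins overall — the comparison reverses. The adjuvanted vaccine's recipients skew toward 65-plus, which has a lower base rate.

Yes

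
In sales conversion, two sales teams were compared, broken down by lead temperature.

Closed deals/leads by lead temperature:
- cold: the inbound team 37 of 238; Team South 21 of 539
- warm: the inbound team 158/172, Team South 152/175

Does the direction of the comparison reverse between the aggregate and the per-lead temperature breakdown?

Cold: the inbound team 37/238 = 15.5%, Team South 21/539 = 3.9% → the inbound team
Warm: the inbound team 158/172 = 91.9%, Team South 152/175 = 86.9% → the inbound team
Overall: the inbound team 195/410 = 47.6%, Team South 173/714 = 24.2% → the inbound team
The inbound team wins overall and in every lead group — no reversal.

No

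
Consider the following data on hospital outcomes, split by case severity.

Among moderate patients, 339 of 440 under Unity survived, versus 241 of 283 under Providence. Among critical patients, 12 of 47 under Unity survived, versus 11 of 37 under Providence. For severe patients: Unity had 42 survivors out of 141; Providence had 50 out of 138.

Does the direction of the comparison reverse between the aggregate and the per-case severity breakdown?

No

Moderate: Unity 339/440 = 77.0%, Providence 241/283 = 85.2% → Providence
Critical: Unity 12/47 = 25.5%, Providence 11/37 = 29.7% → Providence
Severe: Unity 42/141 = 29.8%, Providence 50/138 = 36.2% → Providence
Overall: Unity 393/628 = 62.6%, Providence 302/458 = 65.9% → Providence
Providence wins overall and in every case group — no reversal.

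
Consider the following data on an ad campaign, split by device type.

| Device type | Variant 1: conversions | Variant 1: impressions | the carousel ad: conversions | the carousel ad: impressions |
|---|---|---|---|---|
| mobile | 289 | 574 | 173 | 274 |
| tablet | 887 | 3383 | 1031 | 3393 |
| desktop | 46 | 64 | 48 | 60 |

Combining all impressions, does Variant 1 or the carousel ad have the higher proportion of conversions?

Mobile: Variant 1 289/574 = 50.3%, the carousel ad 173/274 = 63.1% → the carousel ad
Tablet: Variant 1 887/3383 = 26.2%, the carousel ad 1031/3393 = 30.4% → the carousel ad
Desktop: Variant 1 46/64 = 71.9%, the carousel ad 48/60 = 80.0% → the carousel ad
Overall: Variant 1 1222/4021 = 30.4%, the carousel ad 1252/3727 = 33.6% → the carousel ad

the carousel ad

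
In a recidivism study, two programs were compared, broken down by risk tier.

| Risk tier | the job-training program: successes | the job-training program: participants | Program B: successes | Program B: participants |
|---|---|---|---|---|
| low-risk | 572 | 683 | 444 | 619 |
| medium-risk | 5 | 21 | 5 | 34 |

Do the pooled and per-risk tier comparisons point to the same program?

Yes

Low-risk: the job-training program 572/683 = 83.7%, Program B 444/619 = 71.7% → the job-training program
Medium-risk: the job-training program 5/21 = 23.8%, Program B 5/34 = 14.7% → the job-training program
Overall: the job-training program 577/704 = 82.0%, Program B 449/653 = 68.8% → the job-training program
The job-training program wins overall and in every risk group — no reversal.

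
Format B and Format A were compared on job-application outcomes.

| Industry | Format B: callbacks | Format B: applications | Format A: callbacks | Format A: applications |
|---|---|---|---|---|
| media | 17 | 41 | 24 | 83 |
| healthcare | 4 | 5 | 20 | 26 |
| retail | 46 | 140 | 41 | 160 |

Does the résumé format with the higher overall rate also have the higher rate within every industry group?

Yes

Media: Format B 17/41 = 41.5%, Format A 24/83 = 28.9% → Format B
Healthcare: Format B 4/5 = 80.0%, Format A 20/26 = 76.9% → Format B
Retail: Format B 46/140 = 32.9%, Format A 41/160 = 25.6% → Format B
Overall: Format B 67/186 = 36.0%, Format A 85/269 = 31.6% → Format B
Format B wins overall and in every industry group — no reversal.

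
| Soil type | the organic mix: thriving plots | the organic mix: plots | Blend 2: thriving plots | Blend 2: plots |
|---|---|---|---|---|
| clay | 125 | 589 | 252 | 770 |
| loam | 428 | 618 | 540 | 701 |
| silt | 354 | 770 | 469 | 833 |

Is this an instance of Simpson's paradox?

No

Clay: the organic mix 125/589 = 21.2%, Blend 2 252/770 = 32.7% → Blend 2
Loam: the organic mix 428/618 = 69.3%, Blend 2 540/701 = 77.0% → Blend 2
Silt: the organic mix 354/770 = 46.0%, Blend 2 469/833 = 56.3% → Blend 2
Overall: the organic mix 907/1977 = 45.9%, Blend 2 1261/2304 = 54.7% → Blend 2
Blend 2 wins overall and in every soil group — no reversal.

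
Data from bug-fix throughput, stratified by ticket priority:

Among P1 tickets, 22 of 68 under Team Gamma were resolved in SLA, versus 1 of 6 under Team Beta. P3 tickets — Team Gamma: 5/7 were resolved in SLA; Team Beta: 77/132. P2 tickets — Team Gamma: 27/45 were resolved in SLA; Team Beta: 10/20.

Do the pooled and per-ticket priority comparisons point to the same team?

No

P1: Team Gamma 22/68 = 32.4%, Team Beta 1/6 = 16.7% → Team Gamma
P3: Team Gamma 5/7 = 71.4%, Team Beta 77/132 = 58.3% → Team Gamma
P2: Team Gamma 27/45 = 60.0%, Team Beta 10/20 = 50.0% → Team Gamma
Overall: Team Gamma 54/120 = 45.0%, Team Beta 88/158 = 55.7% → Team Beta
Team Gamma wins each ticket group but Team Beta wins overall — the comparison reverses. Team Gamma's tickets skew toward P1, which has a lower base rate.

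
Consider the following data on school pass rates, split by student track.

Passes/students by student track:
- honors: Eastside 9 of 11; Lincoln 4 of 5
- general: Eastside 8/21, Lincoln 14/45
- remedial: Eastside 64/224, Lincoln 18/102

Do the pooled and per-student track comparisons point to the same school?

Yes

Honors: Eastside 9/11 = 81.8%, Lincoln 4/5 = 80.0% → Eastside
General: Eastside 8/21 = 38.1%, Lincoln 14/45 = 31.1% → Eastside
Remedial: Eastside 64/224 = 28.6%, Lincoln 18/102 = 17.6% → Eastside
Overall: Eastside 81/256 = 31.6%, Lincoln 36/152 = 23.7% → Eastside
Eastside wins overall and in every student group — no reversal.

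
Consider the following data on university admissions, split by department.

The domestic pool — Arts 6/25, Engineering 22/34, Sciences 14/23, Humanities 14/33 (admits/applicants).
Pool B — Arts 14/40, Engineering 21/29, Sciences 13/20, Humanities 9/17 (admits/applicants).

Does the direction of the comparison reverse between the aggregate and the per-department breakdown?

No

Arts: the domestic pool 6/25 = 24.0%, Pool B 14/40 = 35.0% → Pool B
Engineering: the domestic pool 22/34 = 64.7%, Pool B 21/29 = 72.4% → Pool B
Sciences: the domestic pool 14/23 = 60.9%, Pool B 13/20 = 65.0% → Pool B
Humanities: the domestic pool 14/33 = 42.4%, Pool B 9/17 = 52.9% → Pool B
Overall: the domestic pool 56/115 = 48.7%, Pool B 57/106 = 53.8% → Pool B
Pool B wins overall and in every department group — no reversal.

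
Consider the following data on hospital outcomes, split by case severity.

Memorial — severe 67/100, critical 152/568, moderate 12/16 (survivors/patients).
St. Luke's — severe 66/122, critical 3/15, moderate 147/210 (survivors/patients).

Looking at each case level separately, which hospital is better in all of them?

Memorial

Severe: Memorial 67/100 = 67.0%, St. Luke's 66/122 = 54.1% → Memorial
Critical: Memorial 152/568 = 26.8%, St. Luke's 3/15 = 20.0% → Memorial
Moderate: Memorial 12/16 = 75.0%, St. Luke's 147/210 = 70.0% → Memorial
Memorial has the higher rate in all 3 groups.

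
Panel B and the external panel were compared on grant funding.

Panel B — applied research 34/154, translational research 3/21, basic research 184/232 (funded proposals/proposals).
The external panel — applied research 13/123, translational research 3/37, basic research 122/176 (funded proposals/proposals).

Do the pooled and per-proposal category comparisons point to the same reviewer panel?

Applied research: Panel B 34/154 = 22.1%, the external panel 13/123 = 10.6% → Panel B
Translational research: Panel B 3/21 = 14.3%, the external panel 3/37 = 8.1% → Panel B
Basic research: Panel B 184/232 = 79.3%, the external panel 122/176 = 69.3% → Panel B
Overall: Panel B 221/407 = 54.3%, the external panel 138/336 = 41.1% → Panel B
Panel B wins overall and in every proposal group — no reversal.

Yes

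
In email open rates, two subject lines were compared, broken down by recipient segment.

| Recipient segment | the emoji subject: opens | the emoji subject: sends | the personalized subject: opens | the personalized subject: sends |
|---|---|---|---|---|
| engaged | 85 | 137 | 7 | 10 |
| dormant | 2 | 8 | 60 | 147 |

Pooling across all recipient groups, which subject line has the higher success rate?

the emoji subject

Engaged: the emoji subject 85/137 = 62.0%, the personalized subject 7/10 = 70.0% → the personalized subject
Dormant: the emoji subject 2/8 = 25.0%, the personalized subject 60/147 = 40.8% → the personalized subject
Overall: the emoji subject 87/145 = 60.0%, the personalized subject 67/157 = 42.7% → the emoji subject
(The personalized subject wins every recipient group but the emoji subject wins overall — the personalized subject's sends skew toward the low-rate dormant group.)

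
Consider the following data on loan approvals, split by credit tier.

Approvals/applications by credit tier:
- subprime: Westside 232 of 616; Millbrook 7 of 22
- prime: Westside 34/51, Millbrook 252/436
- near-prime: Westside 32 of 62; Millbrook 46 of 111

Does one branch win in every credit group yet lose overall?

Yes

Subprime: Westside 232/616 = 37.7%, Millbrook 7/22 = 31.8% → Westside
Prime: Westside 34/51 = 66.7%, Millbrook 252/436 = 57.8% → Westside
Near-prime: Westside 32/62 = 51.6%, Millbrook 46/111 = 41.4% → Westside
Overall: Westside 298/729 = 40.9%, Millbrook 305/569 = 53.6% → Millbrook
Westside wins each credit group but Millbrook wins overall — the comparison reverses. Westside's applications skew toward subprime, which has a lower base rate.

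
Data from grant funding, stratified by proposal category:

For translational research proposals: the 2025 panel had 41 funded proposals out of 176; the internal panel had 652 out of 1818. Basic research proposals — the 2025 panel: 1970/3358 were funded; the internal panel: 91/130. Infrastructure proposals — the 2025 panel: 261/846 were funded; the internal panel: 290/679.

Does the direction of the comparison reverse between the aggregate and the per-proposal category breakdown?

Translational research: the 2025 panel 41/176 = 23.3%, the internal panel 652/1818 = 35.9% → the internal panel
Basic research: the 2025 panel 1970/3358 = 58.7%, the internal panel 91/130 = 70.0% → the internal panel
Infrastructure: the 2025 panel 261/846 = 30.9%, the internal panel 290/679 = 42.7% → the internal panel
Overall: the 2025 panel 2272/4380 = 51.9%, the internal panel 1033/2627 = 39.3% → the 2025 panel
The internal panel wins each proposal group but the 2025 panel wins overall — the comparison reverses. The internal panel's proposals skew toward translational research, which has a lower base rate.

Yes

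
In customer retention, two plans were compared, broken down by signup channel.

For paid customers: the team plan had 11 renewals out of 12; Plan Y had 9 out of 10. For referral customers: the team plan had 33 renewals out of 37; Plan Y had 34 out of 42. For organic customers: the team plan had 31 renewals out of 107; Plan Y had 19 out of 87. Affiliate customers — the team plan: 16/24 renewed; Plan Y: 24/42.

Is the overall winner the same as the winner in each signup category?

Yes

Paid: the team plan 11/12 = 91.7%, Plan Y 9/10 = 90.0% → the team plan
Referral: the team plan 33/37 = 89.2%, Plan Y 34/42 = 81.0% → the team plan
Organic: the team plan 31/107 = 29.0%, Plan Y 19/87 = 21.8% → the team plan
Affiliate: the team plan 16/24 = 66.7%, Plan Y 24/42 = 57.1% → the team plan
Overall: the team plan 91/180 = 50.6%, Plan Y 86/181 = 47.5% → the team plan
The team plan wins overall and in every signup group — no reversal.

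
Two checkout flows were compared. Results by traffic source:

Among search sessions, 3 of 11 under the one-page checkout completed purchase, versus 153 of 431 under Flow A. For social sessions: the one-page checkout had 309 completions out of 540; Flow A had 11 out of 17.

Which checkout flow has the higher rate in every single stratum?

Flow A

Search: the one-page checkout 3/11 = 27.3%, Flow A 153/431 = 35.5% → Flow A
Social: the one-page checkout 309/540 = 57.2%, Flow A 11/17 = 64.7% → Flow A
Flow A has the higher rate in both groups.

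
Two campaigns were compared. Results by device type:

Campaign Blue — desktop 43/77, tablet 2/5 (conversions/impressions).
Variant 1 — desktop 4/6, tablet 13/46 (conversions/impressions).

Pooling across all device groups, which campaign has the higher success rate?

Desktop: Campaign Blue 43/77 = 55.8%, Variant 1 4/6 = 66.7% → Variant 1
Tablet: Campaign Blue 2/5 = 40.0%, Variant 1 13/46 = 28.3% → Campaign Blue
Overall: Campaign Blue 45/82 = 54.9%, Variant 1 17/52 = 32.7% → Campaign Blue
(Neither sweeps every device group, but Campaign Blue has the higher pooled rate.)

Campaign Blue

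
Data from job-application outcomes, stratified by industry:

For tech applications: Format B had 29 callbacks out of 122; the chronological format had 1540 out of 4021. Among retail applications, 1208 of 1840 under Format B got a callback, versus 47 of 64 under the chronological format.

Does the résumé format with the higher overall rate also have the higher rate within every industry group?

Tech: Format B 29/122 = 23.8%, the chronological format 1540/4021 = 38.3% → the chronological format
Retail: Format B 1208/1840 = 65.7%, the chronological format 47/64 = 73.4% → the chronological format
Overall: Format B 1237/1962 = 63.0%, the chronological format 1587/4085 = 38.8% → Format B
The chronological format wins each industry group but Format B wins overall — the comparison reverses. The chronological format's applications skew toward tech, which has a lower base rate.

No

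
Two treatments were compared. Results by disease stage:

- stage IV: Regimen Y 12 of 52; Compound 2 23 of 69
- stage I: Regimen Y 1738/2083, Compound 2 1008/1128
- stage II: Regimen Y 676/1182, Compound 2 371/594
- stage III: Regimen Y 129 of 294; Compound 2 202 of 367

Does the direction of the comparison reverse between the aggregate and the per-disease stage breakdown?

Stage IV: Regimen Y 12/52 = 23.1%, Compound 2 23/69 = 33.3% → Compound 2
Stage I: Regimen Y 1738/2083 = 83.4%, Compound 2 1008/1128 = 89.4% → Compound 2
Stage II: Regimen Y 676/1182 = 57.2%, Compound 2 371/594 = 62.5% → Compound 2
Stage III: Regimen Y 129/294 = 43.9%, Compound 2 202/367 = 55.0% → Compound 2
Overall: Regimen Y 2555/3611 = 70.8%, Compound 2 1604/2158 = 74.3% → Compound 2
Compound 2 wins overall and in every disease group — no reversal.

No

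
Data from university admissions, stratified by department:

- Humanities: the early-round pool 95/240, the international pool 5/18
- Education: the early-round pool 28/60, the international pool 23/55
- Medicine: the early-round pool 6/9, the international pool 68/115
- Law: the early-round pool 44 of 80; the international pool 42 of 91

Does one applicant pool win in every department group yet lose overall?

Humanities: the early-round pool 95/240 = 39.6%, the international pool 5/18 = 27.8% → the early-round pool
Education: the early-round pool 28/60 = 46.7%, the international pool 23/55 = 41.8% → the early-round pool
Medicine: the early-round pool 6/9 = 66.7%, the international pool 68/115 = 59.1% → the early-round pool
Law: the early-round pool 44/80 = 55.0%, the international pool 42/91 = 46.2% → the early-round pool
Overall: the early-round pool 173/389 = 44.5%, the international pool 138/279 = 49.5% → the international pool
The early-round pool wins each department group but the international pool wins overall — the comparison reverses. The early-round pool's applicants skew toward Humanities, which has a lower base rate.

Yes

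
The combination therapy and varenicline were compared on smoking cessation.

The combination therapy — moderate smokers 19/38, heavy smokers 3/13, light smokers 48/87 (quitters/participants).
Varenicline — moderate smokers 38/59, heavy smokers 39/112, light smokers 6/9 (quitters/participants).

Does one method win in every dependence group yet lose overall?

Yes

Moderate smokers: the combination therapy 19/38 = 50.0%, varenicline 38/59 = 64.4% → varenicline
Heavy smokers: the combination therapy 3/13 = 23.1%, varenicline 39/112 = 34.8% → varenicline
Light smokers: the combination therapy 48/87 = 55.2%, varenicline 6/9 = 66.7% → varenicline
Overall: the combination therapy 70/138 = 50.7%, varenicline 83/180 = 46.1% → the combination therapy
Varenicline wins each dependence group but the combination therapy wins overall — the comparison reverses. Varenicline's participants skew toward heavy smokers, which has a lower base rate.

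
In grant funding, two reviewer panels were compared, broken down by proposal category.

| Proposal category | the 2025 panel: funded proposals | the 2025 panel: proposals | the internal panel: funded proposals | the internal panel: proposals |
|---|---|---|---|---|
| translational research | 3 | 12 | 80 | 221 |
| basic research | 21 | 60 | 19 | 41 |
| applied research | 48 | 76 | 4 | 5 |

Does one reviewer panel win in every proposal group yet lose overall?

Yes

Translational research: the 2025 panel 3/12 = 25.0%, the internal panel 80/221 = 36.2% → the internal panel
Basic research: the 2025 panel 21/60 = 35.0%, the internal panel 19/41 = 46.3% → the internal panel
Applied research: the 2025 panel 48/76 = 63.2%, the internal panel 4/5 = 80.0% → the internal panel
Overall: the 2025 panel 72/148 = 48.6%, the internal panel 103/267 = 38.6% → the 2025 panel
The internal panel wins each proposal group but the 2025 panel wins overall — the comparison reverses. The internal panel's proposals skew toward translational research, which has a lower base rate.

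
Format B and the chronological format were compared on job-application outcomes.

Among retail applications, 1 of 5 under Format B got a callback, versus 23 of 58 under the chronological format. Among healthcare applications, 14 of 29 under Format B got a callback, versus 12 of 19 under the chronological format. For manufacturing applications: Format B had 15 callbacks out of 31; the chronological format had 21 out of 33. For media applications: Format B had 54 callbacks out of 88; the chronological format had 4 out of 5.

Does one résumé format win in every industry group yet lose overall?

Yes

Retail: Format B 1/5 = 20.0%, the chronological format 23/58 = 39.7% → the chronological format
Healthcare: Format B 14/29 = 48.3%, the chronological format 12/19 = 63.2% → the chronological format
Manufacturing: Format B 15/31 = 48.4%, the chronological format 21/33 = 63.6% → the chronological format
Media: Format B 54/88 = 61.4%, the chronological format 4/5 = 80.0% → the chronological format
Overall: Format B 84/153 = 54.9%, the chronological format 60/115 = 52.2% → Format B
The chronological format wins each industry group but Format B wins overall — the comparison reverses. The chronological format's applications skew toward retail, which has a lower base rate.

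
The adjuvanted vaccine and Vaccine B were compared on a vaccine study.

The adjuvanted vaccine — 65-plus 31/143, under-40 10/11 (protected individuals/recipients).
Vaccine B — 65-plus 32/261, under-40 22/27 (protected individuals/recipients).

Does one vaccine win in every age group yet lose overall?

No

65-plus: the adjuvanted vaccine 31/143 = 21.7%, Vaccine B 32/261 = 12.3% → the adjuvanted vaccine
Under-40: the adjuvanted vaccine 10/11 = 90.9%, Vaccine B 22/27 = 81.5% → the adjuvanted vaccine
Overall: the adjuvanted vaccine 41/154 = 26.6%, Vaccine B 54/288 = 18.8% → the adjuvanted vaccine
The adjuvanted vaccine wins overall and in every age group — no reversal.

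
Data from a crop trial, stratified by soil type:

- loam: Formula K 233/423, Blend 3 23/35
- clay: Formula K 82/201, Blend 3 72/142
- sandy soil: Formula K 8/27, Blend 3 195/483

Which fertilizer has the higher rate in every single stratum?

Loam: Formula K 233/423 = 55.1%, Blend 3 23/35 = 65.7% → Blend 3
Clay: Formula K 82/201 = 40.8%, Blend 3 72/142 = 50.7% → Blend 3
Sandy soil: Formula K 8/27 = 29.6%, Blend 3 195/483 = 40.4% → Blend 3
Blend 3 has the higher rate in all 3 groups.

Blend 3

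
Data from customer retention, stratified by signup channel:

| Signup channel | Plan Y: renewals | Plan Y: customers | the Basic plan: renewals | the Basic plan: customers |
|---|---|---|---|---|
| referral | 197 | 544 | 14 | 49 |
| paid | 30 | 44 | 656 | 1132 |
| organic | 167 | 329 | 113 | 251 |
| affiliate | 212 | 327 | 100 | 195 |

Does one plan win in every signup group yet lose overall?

Yes

Referral: Plan Y 197/544 = 36.2%, the Basic plan 14/49 = 28.6% → Plan Y
Paid: Plan Y 30/44 = 68.2%, the Basic plan 656/1132 = 58.0% → Plan Y
Organic: Plan Y 167/329 = 50.8%, the Basic plan 113/251 = 45.0% → Plan Y
Affiliate: Plan Y 212/327 = 64.8%, the Basic plan 100/195 = 51.3% → Plan Y
Overall: Plan Y 606/1244 = 48.7%, the Basic plan 883/1627 = 54.3% → the Basic plan
Plan Y wins each signup group but the Basic plan wins overall — the comparison reverses. Plan Y's customers skew toward referral, which has a lower base rate.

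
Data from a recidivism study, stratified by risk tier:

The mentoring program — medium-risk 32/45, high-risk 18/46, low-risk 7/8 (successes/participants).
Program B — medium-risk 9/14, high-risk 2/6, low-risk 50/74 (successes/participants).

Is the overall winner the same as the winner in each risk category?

Medium-risk: the mentoring program 32/45 = 71.1%, Program B 9/14 = 64.3% → the mentoring program
High-risk: the mentoring program 18/46 = 39.1%, Program B 2/6 = 33.3% → the mentoring program
Low-risk: the mentoring program 7/8 = 87.5%, Program B 50/74 = 67.6% → the mentoring program
Overall: the mentoring program 57/99 = 57.6%, Program B 61/94 = 64.9% → Program B
The mentoring program wins each risk group but Program B wins overall — the comparison reverses. The mentoring program's participants skew toward high-risk, which has a lower base rate.

No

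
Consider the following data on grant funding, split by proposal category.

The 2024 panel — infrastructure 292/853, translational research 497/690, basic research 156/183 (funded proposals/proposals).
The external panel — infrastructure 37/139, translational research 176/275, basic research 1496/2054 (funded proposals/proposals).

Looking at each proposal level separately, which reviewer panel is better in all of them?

the 2024 panel

Infrastructure: the 2024 panel 292/853 = 34.2%, the external panel 37/139 = 26.6% → the 2024 panel
Translational research: the 2024 panel 497/690 = 72.0%, the external panel 176/275 = 64.0% → the 2024 panel
Basic research: the 2024 panel 156/183 = 85.2%, the external panel 1496/2054 = 72.8% → the 2024 panel
The 2024 panel has the higher rate in all 3 groups.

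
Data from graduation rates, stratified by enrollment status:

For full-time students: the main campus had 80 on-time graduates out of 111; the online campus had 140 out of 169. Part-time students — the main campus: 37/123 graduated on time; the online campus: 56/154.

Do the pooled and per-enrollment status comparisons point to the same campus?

Yes

Full-time: the main campus 80/111 = 72.1%, the online campus 140/169 = 82.8% → the online campus
Part-time: the main campus 37/123 = 30.1%, the online campus 56/154 = 36.4% → the online campus
Overall: the main campus 117/234 = 50.0%, the online campus 196/323 = 60.7% → the online campus
The online campus wins overall and in every enrollment group — no reversal.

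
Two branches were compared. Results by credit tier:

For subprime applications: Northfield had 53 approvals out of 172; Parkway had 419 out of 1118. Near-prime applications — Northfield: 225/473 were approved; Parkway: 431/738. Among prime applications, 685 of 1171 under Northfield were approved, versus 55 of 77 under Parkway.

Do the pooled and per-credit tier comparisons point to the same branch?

No

Subprime: Northfield 53/172 = 30.8%, Parkway 419/1118 = 37.5% → Parkway
Near-prime: Northfield 225/473 = 47.6%, Parkway 431/738 = 58.4% → Parkway
Prime: Northfield 685/1171 = 58.5%, Parkway 55/77 = 71.4% → Parkway
Overall: Northfield 963/1816 = 53.0%, Parkway 905/1933 = 46.8% → Northfield
Parkway wins each credit group but Northfield wins overall — the comparison reverses. Parkway's applications skew toward subprime, which has a lower base rate.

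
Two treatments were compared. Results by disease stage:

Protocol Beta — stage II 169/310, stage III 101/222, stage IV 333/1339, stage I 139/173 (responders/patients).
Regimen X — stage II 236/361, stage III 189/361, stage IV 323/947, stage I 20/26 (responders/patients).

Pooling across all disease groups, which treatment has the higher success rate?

Regimen X

Stage II: Protocol Beta 169/310 = 54.5%, Regimen X 236/361 = 65.4% → Regimen X
Stage III: Protocol Beta 101/222 = 45.5%, Regimen X 189/361 = 52.4% → Regimen X
Stage IV: Protocol Beta 333/1339 = 24.9%, Regimen X 323/947 = 34.1% → Regimen X
Stage I: Protocol Beta 139/173 = 80.3%, Regimen X 20/26 = 76.9% → Protocol Beta
Overall: Protocol Beta 742/2044 = 36.3%, Regimen X 768/1695 = 45.3% → Regimen X
(Neither sweeps every disease group, but Regimen X has the higher pooled rate.)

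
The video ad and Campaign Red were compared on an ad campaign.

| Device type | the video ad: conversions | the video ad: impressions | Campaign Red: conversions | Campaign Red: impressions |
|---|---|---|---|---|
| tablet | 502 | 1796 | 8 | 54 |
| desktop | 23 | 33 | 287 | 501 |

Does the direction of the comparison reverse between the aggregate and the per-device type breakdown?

Yes

Tablet: the video ad 502/1796 = 28.0%, Campaign Red 8/54 = 14.8% → the video ad
Desktop: the video ad 23/33 = 69.7%, Campaign Red 287/501 = 57.3% → the video ad
Overall: the video ad 525/1829 = 28.7%, Campaign Red 295/555 = 53.2% → Campaign Red
The video ad wins each device group but Campaign Red wins overall — the comparison reverses. The video ad's impressions skew toward tablet, which has a lower base rate.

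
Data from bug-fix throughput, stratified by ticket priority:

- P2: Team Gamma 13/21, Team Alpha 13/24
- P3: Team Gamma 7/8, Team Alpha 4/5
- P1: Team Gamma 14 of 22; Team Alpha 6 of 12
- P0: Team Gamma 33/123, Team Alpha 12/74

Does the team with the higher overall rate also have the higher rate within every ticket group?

P2: Team Gamma 13/21 = 61.9%, Team Alpha 13/24 = 54.2% → Team Gamma
P3: Team Gamma 7/8 = 87.5%, Team Alpha 4/5 = 80.0% → Team Gamma
P1: Team Gamma 14/22 = 63.6%, Team Alpha 6/12 = 50.0% → Team Gamma
P0: Team Gamma 33/123 = 26.8%, Team Alpha 12/74 = 16.2% → Team Gamma
Overall: Team Gamma 67/174 = 38.5%, Team Alpha 35/115 = 30.4% → Team Gamma
Team Gamma wins overall and in every ticket group — no reversal.

Yes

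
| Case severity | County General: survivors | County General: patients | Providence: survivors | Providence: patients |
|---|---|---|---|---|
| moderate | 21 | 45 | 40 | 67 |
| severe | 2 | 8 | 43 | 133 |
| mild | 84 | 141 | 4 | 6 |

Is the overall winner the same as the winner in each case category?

No

Moderate: County General 21/45 = 46.7%, Providence 40/67 = 59.7% → Providence
Severe: County General 2/8 = 25.0%, Providence 43/133 = 32.3% → Providence
Mild: County General 84/141 = 59.6%, Providence 4/6 = 66.7% → Providence
Overall: County General 107/194 = 55.2%, Providence 87/206 = 42.2% → County General
Providence wins each case group but County General wins overall — the comparison reverses. Providence's patients skew toward severe, which has a lower base rate.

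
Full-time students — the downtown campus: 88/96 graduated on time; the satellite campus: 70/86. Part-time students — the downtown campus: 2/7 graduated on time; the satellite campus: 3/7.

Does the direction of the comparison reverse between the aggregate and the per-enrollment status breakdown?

Full-time: the downtown campus 88/96 = 91.7%, the satellite campus 70/86 = 81.4% → the downtown campus
Part-time: the downtown campus 2/7 = 28.6%, the satellite campus 3/7 = 42.9% → the satellite campus
Overall: the downtown campus 90/103 = 87.4%, the satellite campus 73/93 = 78.5% → the downtown campus
Neither sweeps: the downtown campus wins 1 of 2 groups, the satellite campus wins 1. The downtown campus wins overall but not every group — no Simpson reversal.

No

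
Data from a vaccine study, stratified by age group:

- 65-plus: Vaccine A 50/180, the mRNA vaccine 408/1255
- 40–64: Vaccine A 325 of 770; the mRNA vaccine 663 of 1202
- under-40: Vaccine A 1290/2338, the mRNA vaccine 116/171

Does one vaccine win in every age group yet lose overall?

65-plus: Vaccine A 50/180 = 27.8%, the mRNA vaccine 408/1255 = 32.5% → the mRNA vaccine
40–64: Vaccine A 325/770 = 42.2%, the mRNA vaccine 663/1202 = 55.2% → the mRNA vaccine
Under-40: Vaccine A 1290/2338 = 55.2%, the mRNA vaccine 116/171 = 67.8% → the mRNA vaccine
Overall: Vaccine A 1665/3288 = 50.6%, the mRNA vaccine 1187/2628 = 45.2% → Vaccine A
The mRNA vaccine wins each age group but Vaccine A wins overall — the comparison reverses. The mRNA vaccine's recipients skew toward 65-plus, which has a lower base rate.

Yes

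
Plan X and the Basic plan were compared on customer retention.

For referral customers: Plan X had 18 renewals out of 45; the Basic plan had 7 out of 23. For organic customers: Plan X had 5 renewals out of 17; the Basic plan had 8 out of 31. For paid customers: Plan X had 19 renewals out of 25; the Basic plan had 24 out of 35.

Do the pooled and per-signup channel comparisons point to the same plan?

Referral: Plan X 18/45 = 40.0%, the Basic plan 7/23 = 30.4% → Plan X
Organic: Plan X 5/17 = 29.4%, the Basic plan 8/31 = 25.8% → Plan X
Paid: Plan X 19/25 = 76.0%, the Basic plan 24/35 = 68.6% → Plan X
Overall: Plan X 42/87 = 48.3%, the Basic plan 39/89 = 43.8% → Plan X
Plan X wins overall and in every signup group — no reversal.

Yes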